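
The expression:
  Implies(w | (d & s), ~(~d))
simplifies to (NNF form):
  d | ~w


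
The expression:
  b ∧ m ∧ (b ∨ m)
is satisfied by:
  {m: True, b: True}


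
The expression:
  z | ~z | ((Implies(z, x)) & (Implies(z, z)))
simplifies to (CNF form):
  True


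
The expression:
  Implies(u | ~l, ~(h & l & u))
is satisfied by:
  {l: False, u: False, h: False}
  {h: True, l: False, u: False}
  {u: True, l: False, h: False}
  {h: True, u: True, l: False}
  {l: True, h: False, u: False}
  {h: True, l: True, u: False}
  {u: True, l: True, h: False}


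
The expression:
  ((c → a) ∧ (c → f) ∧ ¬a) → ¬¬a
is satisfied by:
  {a: True, c: True}
  {a: True, c: False}
  {c: True, a: False}


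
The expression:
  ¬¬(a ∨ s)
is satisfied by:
  {a: True, s: True}
  {a: True, s: False}
  {s: True, a: False}


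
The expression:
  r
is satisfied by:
  {r: True}


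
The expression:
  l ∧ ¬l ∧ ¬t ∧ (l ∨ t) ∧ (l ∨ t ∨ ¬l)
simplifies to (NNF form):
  False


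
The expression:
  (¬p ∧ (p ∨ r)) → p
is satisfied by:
  {p: True, r: False}
  {r: False, p: False}
  {r: True, p: True}


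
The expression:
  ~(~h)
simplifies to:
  h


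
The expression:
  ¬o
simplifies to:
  ¬o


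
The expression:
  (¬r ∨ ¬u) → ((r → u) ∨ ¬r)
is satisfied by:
  {u: True, r: False}
  {r: False, u: False}
  {r: True, u: True}


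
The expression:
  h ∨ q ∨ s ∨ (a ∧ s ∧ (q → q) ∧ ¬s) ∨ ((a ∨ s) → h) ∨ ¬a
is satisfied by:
  {s: True, q: True, h: True, a: False}
  {s: True, q: True, h: False, a: False}
  {s: True, h: True, q: False, a: False}
  {s: True, h: False, q: False, a: False}
  {q: True, h: True, s: False, a: False}
  {q: True, s: False, h: False, a: False}
  {q: False, h: True, s: False, a: False}
  {q: False, s: False, h: False, a: False}
  {s: True, a: True, q: True, h: True}
  {s: True, a: True, q: True, h: False}
  {s: True, a: True, h: True, q: False}
  {s: True, a: True, h: False, q: False}
  {a: True, q: True, h: True, s: False}
  {a: True, q: True, h: False, s: False}
  {a: True, h: True, q: False, s: False}


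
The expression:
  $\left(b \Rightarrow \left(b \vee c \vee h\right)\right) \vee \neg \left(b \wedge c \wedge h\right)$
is always true.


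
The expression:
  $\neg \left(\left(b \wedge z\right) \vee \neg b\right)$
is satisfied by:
  {b: True, z: False}


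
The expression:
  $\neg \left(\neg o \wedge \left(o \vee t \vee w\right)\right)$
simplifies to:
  $o \vee \left(\neg t \wedge \neg w\right)$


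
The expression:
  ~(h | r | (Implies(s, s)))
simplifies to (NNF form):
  False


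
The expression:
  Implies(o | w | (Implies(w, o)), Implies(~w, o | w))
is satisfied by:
  {o: True, w: True}
  {o: True, w: False}
  {w: True, o: False}


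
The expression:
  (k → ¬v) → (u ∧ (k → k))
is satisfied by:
  {k: True, u: True, v: True}
  {k: True, u: True, v: False}
  {u: True, v: True, k: False}
  {u: True, v: False, k: False}
  {k: True, v: True, u: False}


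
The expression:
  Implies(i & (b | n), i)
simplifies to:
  True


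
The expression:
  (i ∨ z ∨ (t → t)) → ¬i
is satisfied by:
  {i: False}


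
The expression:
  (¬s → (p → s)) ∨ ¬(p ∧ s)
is always true.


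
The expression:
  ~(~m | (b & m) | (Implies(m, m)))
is never true.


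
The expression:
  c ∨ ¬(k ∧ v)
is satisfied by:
  {c: True, k: False, v: False}
  {k: False, v: False, c: False}
  {v: True, c: True, k: False}
  {v: True, k: False, c: False}
  {c: True, k: True, v: False}
  {k: True, c: False, v: False}
  {v: True, k: True, c: True}


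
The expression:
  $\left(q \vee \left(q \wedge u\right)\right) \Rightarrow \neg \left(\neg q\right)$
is always true.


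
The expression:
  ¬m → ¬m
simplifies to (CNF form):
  True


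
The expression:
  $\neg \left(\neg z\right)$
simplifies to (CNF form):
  $z$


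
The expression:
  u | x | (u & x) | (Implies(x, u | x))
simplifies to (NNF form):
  True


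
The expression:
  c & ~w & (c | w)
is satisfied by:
  {c: True, w: False}


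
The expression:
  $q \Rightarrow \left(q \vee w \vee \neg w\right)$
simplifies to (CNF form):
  $\text{True}$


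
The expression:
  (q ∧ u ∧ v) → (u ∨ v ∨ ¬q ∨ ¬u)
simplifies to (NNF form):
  True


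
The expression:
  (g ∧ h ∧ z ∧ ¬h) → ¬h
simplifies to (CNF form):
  True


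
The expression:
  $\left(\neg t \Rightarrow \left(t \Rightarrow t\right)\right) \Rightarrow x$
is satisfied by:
  {x: True}


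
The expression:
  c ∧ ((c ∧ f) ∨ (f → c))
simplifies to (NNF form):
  c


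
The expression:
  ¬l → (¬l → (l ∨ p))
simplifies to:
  l ∨ p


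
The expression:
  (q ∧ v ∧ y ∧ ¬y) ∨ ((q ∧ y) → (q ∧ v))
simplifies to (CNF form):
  v ∨ ¬q ∨ ¬y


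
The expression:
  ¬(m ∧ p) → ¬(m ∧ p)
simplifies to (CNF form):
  True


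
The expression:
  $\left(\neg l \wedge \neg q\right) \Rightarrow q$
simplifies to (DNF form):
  $l \vee q$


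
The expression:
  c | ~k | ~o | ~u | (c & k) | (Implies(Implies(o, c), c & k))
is always true.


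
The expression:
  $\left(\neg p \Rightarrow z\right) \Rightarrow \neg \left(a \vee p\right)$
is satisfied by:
  {p: False, z: False, a: False}
  {a: True, p: False, z: False}
  {z: True, p: False, a: False}


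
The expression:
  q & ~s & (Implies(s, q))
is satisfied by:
  {q: True, s: False}


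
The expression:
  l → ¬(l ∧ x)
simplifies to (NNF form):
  ¬l ∨ ¬x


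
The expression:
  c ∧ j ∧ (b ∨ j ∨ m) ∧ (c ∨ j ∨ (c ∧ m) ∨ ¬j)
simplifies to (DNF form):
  c ∧ j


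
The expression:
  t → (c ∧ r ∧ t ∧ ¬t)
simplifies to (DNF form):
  ¬t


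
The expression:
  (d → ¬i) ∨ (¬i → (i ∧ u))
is always true.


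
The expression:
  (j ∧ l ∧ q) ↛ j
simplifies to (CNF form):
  False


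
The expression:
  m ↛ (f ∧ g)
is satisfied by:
  {m: True, g: False, f: False}
  {f: True, m: True, g: False}
  {g: True, m: True, f: False}


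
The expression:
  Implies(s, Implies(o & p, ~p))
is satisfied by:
  {s: False, o: False, p: False}
  {p: True, s: False, o: False}
  {o: True, s: False, p: False}
  {p: True, o: True, s: False}
  {s: True, p: False, o: False}
  {p: True, s: True, o: False}
  {o: True, s: True, p: False}


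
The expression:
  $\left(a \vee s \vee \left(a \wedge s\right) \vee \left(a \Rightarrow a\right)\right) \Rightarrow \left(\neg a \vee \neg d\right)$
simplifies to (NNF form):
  $\neg a \vee \neg d$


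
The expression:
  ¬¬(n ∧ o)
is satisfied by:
  {o: True, n: True}


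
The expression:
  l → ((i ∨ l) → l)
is always true.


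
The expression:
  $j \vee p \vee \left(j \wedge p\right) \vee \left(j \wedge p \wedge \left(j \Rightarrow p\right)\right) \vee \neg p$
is always true.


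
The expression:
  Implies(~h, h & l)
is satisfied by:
  {h: True}


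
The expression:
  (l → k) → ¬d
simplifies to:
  (l ∧ ¬k) ∨ ¬d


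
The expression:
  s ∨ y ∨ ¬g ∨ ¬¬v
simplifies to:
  s ∨ v ∨ y ∨ ¬g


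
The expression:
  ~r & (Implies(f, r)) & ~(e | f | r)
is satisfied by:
  {e: False, r: False, f: False}


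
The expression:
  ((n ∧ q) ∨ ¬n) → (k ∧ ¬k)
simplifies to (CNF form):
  n ∧ ¬q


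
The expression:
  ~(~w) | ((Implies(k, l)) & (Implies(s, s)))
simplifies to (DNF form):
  l | w | ~k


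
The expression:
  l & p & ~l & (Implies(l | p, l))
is never true.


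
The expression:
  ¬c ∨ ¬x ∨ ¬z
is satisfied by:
  {c: False, z: False, x: False}
  {x: True, c: False, z: False}
  {z: True, c: False, x: False}
  {x: True, z: True, c: False}
  {c: True, x: False, z: False}
  {x: True, c: True, z: False}
  {z: True, c: True, x: False}


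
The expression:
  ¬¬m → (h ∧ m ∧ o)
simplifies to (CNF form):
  (h ∨ ¬m) ∧ (o ∨ ¬m)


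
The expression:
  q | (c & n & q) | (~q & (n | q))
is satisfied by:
  {n: True, q: True}
  {n: True, q: False}
  {q: True, n: False}


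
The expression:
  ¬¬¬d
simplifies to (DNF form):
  ¬d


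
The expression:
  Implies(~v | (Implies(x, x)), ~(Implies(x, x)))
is never true.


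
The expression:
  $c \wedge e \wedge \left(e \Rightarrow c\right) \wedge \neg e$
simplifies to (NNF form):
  $\text{False}$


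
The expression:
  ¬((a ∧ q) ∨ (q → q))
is never true.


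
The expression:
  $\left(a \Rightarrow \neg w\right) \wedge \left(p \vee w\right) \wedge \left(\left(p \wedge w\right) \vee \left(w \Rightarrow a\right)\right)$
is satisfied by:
  {p: True, w: False, a: False}
  {a: True, p: True, w: False}
  {w: True, p: True, a: False}


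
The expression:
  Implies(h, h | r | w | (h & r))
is always true.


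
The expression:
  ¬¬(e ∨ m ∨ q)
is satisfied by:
  {q: True, m: True, e: True}
  {q: True, m: True, e: False}
  {q: True, e: True, m: False}
  {q: True, e: False, m: False}
  {m: True, e: True, q: False}
  {m: True, e: False, q: False}
  {e: True, m: False, q: False}


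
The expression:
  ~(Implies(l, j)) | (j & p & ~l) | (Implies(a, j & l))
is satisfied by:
  {l: True, p: True, j: True, a: False}
  {l: True, p: True, j: False, a: False}
  {l: True, j: True, p: False, a: False}
  {l: True, j: False, p: False, a: False}
  {p: True, j: True, l: False, a: False}
  {p: True, j: False, l: False, a: False}
  {j: True, l: False, p: False, a: False}
  {j: False, l: False, p: False, a: False}
  {a: True, l: True, p: True, j: True}
  {a: True, l: True, p: True, j: False}
  {a: True, l: True, j: True, p: False}
  {a: True, l: True, j: False, p: False}
  {a: True, p: True, j: True, l: False}


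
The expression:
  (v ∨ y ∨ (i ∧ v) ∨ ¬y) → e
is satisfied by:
  {e: True}


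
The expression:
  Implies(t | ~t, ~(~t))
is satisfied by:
  {t: True}


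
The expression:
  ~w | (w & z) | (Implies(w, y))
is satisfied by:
  {y: True, z: True, w: False}
  {y: True, w: False, z: False}
  {z: True, w: False, y: False}
  {z: False, w: False, y: False}
  {y: True, z: True, w: True}
  {y: True, w: True, z: False}
  {z: True, w: True, y: False}


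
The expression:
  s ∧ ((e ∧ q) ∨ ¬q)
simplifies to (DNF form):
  (e ∧ s) ∨ (s ∧ ¬q)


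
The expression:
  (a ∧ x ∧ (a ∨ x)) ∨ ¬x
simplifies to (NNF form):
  a ∨ ¬x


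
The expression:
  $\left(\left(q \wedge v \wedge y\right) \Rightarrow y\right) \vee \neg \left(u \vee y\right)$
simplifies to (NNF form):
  $\text{True}$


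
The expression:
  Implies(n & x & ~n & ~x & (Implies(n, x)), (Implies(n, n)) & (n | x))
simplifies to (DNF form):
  True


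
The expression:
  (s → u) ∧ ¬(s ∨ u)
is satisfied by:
  {u: False, s: False}


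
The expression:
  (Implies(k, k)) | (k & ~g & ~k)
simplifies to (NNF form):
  True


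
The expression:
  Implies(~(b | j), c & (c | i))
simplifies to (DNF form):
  b | c | j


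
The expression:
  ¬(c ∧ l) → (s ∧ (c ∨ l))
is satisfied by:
  {c: True, s: True, l: True}
  {c: True, s: True, l: False}
  {c: True, l: True, s: False}
  {s: True, l: True, c: False}


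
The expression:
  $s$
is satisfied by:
  {s: True}


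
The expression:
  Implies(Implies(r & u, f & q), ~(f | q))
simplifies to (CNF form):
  (r | ~f) & (r | ~q) & (u | ~f) & (u | ~q) & (~f | ~q)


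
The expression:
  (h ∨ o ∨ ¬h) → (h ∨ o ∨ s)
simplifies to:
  h ∨ o ∨ s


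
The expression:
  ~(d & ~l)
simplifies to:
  l | ~d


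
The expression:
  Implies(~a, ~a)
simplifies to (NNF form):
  True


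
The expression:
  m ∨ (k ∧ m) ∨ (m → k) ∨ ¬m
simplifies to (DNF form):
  True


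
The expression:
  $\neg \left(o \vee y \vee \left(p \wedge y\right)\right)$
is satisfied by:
  {y: False, o: False}


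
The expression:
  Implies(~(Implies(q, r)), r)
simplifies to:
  r | ~q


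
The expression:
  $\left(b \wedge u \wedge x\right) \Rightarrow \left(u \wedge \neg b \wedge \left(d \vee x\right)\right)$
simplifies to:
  $\neg b \vee \neg u \vee \neg x$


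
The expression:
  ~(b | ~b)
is never true.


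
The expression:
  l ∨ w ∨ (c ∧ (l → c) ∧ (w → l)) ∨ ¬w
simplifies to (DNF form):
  True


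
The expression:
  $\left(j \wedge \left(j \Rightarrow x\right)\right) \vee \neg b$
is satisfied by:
  {x: True, j: True, b: False}
  {x: True, j: False, b: False}
  {j: True, x: False, b: False}
  {x: False, j: False, b: False}
  {x: True, b: True, j: True}


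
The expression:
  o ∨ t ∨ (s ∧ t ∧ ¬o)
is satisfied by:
  {t: True, o: True}
  {t: True, o: False}
  {o: True, t: False}


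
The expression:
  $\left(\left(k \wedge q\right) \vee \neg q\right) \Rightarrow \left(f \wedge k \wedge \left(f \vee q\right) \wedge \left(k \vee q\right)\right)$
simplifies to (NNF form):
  $\left(f \wedge k\right) \vee \left(q \wedge \neg k\right)$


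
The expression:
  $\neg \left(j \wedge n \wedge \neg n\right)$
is always true.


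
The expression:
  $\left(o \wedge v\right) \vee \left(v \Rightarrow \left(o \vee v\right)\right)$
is always true.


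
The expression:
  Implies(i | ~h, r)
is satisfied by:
  {r: True, h: True, i: False}
  {r: True, h: False, i: False}
  {r: True, i: True, h: True}
  {r: True, i: True, h: False}
  {h: True, i: False, r: False}


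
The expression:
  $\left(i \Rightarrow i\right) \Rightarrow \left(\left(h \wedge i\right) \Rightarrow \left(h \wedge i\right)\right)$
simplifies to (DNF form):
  $\text{True}$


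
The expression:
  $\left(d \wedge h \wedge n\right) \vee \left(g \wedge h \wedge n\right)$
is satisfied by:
  {h: True, d: True, g: True, n: True}
  {h: True, d: True, n: True, g: False}
  {h: True, g: True, n: True, d: False}


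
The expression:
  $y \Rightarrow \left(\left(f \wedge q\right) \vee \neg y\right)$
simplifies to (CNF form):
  $\left(f \vee \neg y\right) \wedge \left(q \vee \neg y\right)$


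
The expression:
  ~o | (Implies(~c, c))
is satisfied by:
  {c: True, o: False}
  {o: False, c: False}
  {o: True, c: True}


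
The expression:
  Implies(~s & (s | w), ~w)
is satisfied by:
  {s: True, w: False}
  {w: False, s: False}
  {w: True, s: True}


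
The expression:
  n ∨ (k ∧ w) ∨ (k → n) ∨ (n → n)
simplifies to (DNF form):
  True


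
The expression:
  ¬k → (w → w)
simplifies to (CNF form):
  True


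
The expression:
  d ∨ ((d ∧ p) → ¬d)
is always true.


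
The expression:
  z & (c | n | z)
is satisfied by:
  {z: True}


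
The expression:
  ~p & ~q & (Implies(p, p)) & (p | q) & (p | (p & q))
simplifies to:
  False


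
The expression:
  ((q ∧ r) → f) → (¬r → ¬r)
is always true.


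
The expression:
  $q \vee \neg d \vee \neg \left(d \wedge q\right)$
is always true.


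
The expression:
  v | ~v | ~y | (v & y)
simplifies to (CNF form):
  True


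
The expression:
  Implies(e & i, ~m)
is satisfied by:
  {e: False, m: False, i: False}
  {i: True, e: False, m: False}
  {m: True, e: False, i: False}
  {i: True, m: True, e: False}
  {e: True, i: False, m: False}
  {i: True, e: True, m: False}
  {m: True, e: True, i: False}


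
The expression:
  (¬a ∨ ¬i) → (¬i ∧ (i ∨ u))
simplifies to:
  (a ∧ i) ∨ (u ∧ ¬i)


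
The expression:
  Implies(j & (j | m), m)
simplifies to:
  m | ~j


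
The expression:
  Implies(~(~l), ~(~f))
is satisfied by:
  {f: True, l: False}
  {l: False, f: False}
  {l: True, f: True}


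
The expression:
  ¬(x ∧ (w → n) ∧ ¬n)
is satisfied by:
  {n: True, w: True, x: False}
  {n: True, w: False, x: False}
  {w: True, n: False, x: False}
  {n: False, w: False, x: False}
  {n: True, x: True, w: True}
  {n: True, x: True, w: False}
  {x: True, w: True, n: False}


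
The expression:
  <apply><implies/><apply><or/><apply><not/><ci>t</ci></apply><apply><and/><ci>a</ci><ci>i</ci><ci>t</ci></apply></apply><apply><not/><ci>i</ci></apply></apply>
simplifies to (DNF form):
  <apply><or/><apply><not/><ci>i</ci></apply><apply><and/><ci>t</ci><apply><not/><ci>a</ci></apply></apply></apply>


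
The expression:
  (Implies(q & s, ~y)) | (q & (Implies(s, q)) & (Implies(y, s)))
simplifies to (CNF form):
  True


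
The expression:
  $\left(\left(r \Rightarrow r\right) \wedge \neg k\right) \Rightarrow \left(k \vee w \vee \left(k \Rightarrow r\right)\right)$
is always true.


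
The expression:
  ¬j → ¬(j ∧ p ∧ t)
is always true.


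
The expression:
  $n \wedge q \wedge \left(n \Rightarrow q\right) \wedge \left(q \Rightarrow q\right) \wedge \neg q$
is never true.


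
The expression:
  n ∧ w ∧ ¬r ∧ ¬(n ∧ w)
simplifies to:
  False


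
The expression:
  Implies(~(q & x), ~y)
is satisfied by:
  {x: True, q: True, y: False}
  {x: True, q: False, y: False}
  {q: True, x: False, y: False}
  {x: False, q: False, y: False}
  {x: True, y: True, q: True}


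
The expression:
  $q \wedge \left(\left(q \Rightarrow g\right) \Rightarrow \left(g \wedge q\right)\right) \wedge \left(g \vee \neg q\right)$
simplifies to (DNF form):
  $g \wedge q$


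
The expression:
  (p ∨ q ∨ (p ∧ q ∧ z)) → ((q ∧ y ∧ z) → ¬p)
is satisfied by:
  {p: False, z: False, y: False, q: False}
  {q: True, p: False, z: False, y: False}
  {y: True, p: False, z: False, q: False}
  {q: True, y: True, p: False, z: False}
  {z: True, q: False, p: False, y: False}
  {q: True, z: True, p: False, y: False}
  {y: True, z: True, q: False, p: False}
  {q: True, y: True, z: True, p: False}
  {p: True, y: False, z: False, q: False}
  {q: True, p: True, y: False, z: False}
  {y: True, p: True, q: False, z: False}
  {q: True, y: True, p: True, z: False}
  {z: True, p: True, y: False, q: False}
  {q: True, z: True, p: True, y: False}
  {y: True, z: True, p: True, q: False}


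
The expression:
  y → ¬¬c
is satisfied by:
  {c: True, y: False}
  {y: False, c: False}
  {y: True, c: True}


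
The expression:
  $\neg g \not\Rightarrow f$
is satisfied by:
  {g: False, f: False}


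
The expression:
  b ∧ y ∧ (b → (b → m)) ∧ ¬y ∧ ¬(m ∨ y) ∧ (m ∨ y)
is never true.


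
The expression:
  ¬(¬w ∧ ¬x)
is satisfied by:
  {x: True, w: True}
  {x: True, w: False}
  {w: True, x: False}


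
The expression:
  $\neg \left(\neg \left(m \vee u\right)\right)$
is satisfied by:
  {m: True, u: True}
  {m: True, u: False}
  {u: True, m: False}


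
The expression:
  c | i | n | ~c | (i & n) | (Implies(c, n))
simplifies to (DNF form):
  True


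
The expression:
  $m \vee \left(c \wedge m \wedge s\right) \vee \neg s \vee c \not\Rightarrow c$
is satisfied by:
  {m: True, s: False}
  {s: False, m: False}
  {s: True, m: True}


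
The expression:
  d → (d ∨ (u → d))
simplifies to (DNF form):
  True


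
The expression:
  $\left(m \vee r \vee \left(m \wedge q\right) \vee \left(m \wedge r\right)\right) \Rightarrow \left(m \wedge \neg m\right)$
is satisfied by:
  {r: False, m: False}


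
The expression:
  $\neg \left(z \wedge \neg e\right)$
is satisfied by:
  {e: True, z: False}
  {z: False, e: False}
  {z: True, e: True}


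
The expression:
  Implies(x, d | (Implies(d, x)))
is always true.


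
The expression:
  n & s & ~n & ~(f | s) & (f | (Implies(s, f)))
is never true.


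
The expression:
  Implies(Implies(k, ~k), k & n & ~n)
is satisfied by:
  {k: True}


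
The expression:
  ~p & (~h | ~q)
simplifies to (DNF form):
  (~h & ~p) | (~p & ~q)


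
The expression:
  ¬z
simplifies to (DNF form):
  ¬z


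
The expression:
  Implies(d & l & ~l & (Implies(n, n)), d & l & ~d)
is always true.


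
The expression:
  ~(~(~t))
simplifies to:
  ~t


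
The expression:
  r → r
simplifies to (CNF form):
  True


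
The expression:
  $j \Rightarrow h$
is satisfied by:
  {h: True, j: False}
  {j: False, h: False}
  {j: True, h: True}


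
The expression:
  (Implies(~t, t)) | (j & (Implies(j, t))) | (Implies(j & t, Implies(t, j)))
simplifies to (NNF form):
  True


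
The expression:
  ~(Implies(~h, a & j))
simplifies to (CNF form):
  ~h & (~a | ~j)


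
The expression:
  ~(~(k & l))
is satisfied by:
  {k: True, l: True}


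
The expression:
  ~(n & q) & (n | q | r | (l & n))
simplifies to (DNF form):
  (n & ~q) | (q & ~n) | (r & ~n)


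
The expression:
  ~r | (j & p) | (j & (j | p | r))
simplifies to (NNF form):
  j | ~r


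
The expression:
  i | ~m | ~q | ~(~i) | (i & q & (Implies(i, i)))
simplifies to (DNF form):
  i | ~m | ~q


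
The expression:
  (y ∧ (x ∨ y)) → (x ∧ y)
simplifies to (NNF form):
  x ∨ ¬y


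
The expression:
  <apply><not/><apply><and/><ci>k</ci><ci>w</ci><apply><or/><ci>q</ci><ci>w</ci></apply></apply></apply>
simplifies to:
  <apply><or/><apply><not/><ci>k</ci></apply><apply><not/><ci>w</ci></apply></apply>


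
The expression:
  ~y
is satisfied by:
  {y: False}


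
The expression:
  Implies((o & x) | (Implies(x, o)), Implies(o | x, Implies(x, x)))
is always true.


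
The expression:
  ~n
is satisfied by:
  {n: False}


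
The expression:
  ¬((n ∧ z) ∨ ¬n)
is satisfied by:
  {n: True, z: False}


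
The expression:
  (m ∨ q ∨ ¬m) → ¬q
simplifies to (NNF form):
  ¬q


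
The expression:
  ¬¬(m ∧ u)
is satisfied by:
  {m: True, u: True}


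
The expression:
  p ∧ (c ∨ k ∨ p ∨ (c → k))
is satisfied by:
  {p: True}


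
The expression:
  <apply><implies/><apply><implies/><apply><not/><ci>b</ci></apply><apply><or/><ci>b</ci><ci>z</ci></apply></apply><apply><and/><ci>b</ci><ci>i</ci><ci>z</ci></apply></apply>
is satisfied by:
  {i: True, z: False, b: False}
  {i: False, z: False, b: False}
  {b: True, z: True, i: True}


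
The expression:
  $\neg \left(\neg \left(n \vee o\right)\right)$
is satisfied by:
  {n: True, o: True}
  {n: True, o: False}
  {o: True, n: False}


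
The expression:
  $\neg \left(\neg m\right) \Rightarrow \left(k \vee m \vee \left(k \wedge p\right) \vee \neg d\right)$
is always true.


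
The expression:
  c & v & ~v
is never true.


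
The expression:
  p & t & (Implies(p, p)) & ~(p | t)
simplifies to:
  False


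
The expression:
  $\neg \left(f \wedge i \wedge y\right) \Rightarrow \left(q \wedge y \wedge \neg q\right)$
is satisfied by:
  {y: True, i: True, f: True}


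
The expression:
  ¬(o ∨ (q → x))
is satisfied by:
  {q: True, x: False, o: False}


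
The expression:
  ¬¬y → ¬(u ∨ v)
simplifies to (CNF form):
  (¬u ∨ ¬y) ∧ (¬v ∨ ¬y)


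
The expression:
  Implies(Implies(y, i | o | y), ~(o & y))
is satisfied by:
  {o: False, y: False}
  {y: True, o: False}
  {o: True, y: False}


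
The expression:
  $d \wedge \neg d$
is never true.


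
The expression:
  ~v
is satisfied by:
  {v: False}


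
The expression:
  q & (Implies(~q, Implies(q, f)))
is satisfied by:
  {q: True}


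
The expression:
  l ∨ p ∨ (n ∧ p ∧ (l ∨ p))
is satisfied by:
  {l: True, p: True}
  {l: True, p: False}
  {p: True, l: False}


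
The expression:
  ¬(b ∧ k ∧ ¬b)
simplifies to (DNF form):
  True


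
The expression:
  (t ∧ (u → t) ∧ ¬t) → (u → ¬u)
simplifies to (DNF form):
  True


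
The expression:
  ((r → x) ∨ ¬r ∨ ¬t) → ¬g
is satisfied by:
  {r: True, t: True, x: False, g: False}
  {r: True, t: False, x: False, g: False}
  {t: True, r: False, x: False, g: False}
  {r: False, t: False, x: False, g: False}
  {r: True, x: True, t: True, g: False}
  {r: True, x: True, t: False, g: False}
  {x: True, t: True, r: False, g: False}
  {x: True, r: False, t: False, g: False}
  {r: True, g: True, x: False, t: True}


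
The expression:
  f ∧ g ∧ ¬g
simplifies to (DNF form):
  False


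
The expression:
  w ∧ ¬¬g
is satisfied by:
  {w: True, g: True}


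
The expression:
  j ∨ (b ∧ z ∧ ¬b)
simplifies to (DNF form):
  j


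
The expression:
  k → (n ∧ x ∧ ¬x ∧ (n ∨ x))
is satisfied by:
  {k: False}


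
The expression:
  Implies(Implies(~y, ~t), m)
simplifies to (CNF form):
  (m | t) & (m | ~y)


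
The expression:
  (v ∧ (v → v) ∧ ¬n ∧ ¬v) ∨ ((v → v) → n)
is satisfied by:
  {n: True}


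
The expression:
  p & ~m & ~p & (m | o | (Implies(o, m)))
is never true.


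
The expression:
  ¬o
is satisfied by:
  {o: False}


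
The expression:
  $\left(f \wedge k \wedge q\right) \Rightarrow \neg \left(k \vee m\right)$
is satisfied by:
  {k: False, q: False, f: False}
  {f: True, k: False, q: False}
  {q: True, k: False, f: False}
  {f: True, q: True, k: False}
  {k: True, f: False, q: False}
  {f: True, k: True, q: False}
  {q: True, k: True, f: False}


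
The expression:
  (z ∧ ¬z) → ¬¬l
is always true.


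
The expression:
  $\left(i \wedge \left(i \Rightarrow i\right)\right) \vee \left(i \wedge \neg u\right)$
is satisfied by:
  {i: True}


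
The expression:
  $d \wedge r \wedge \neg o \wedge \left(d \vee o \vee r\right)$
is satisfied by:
  {r: True, d: True, o: False}


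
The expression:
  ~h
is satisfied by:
  {h: False}


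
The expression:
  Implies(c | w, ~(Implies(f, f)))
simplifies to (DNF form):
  ~c & ~w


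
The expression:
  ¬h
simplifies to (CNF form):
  ¬h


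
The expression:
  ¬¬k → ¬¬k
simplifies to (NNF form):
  True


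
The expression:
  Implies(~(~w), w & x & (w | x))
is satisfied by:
  {x: True, w: False}
  {w: False, x: False}
  {w: True, x: True}


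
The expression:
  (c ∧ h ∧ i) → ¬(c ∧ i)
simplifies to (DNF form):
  ¬c ∨ ¬h ∨ ¬i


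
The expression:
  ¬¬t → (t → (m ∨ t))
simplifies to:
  True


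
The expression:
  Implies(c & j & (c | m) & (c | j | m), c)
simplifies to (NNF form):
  True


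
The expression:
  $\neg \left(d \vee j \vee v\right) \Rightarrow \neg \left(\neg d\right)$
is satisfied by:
  {d: True, v: True, j: True}
  {d: True, v: True, j: False}
  {d: True, j: True, v: False}
  {d: True, j: False, v: False}
  {v: True, j: True, d: False}
  {v: True, j: False, d: False}
  {j: True, v: False, d: False}


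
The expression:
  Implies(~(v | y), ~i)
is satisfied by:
  {y: True, v: True, i: False}
  {y: True, i: False, v: False}
  {v: True, i: False, y: False}
  {v: False, i: False, y: False}
  {y: True, v: True, i: True}
  {y: True, i: True, v: False}
  {v: True, i: True, y: False}


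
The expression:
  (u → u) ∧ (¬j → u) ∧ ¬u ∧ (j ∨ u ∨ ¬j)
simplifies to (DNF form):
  j ∧ ¬u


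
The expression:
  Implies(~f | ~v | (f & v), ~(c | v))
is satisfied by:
  {v: False, c: False}


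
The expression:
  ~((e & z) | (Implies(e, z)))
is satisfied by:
  {e: True, z: False}


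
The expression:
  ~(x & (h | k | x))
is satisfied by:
  {x: False}


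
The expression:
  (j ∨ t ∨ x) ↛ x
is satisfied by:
  {t: True, j: True, x: False}
  {t: True, x: False, j: False}
  {j: True, x: False, t: False}


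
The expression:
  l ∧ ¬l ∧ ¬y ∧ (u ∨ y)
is never true.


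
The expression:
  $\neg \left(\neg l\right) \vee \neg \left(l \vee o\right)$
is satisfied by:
  {l: True, o: False}
  {o: False, l: False}
  {o: True, l: True}


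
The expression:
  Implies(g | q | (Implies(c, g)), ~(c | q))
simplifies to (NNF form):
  ~q & (~c | ~g)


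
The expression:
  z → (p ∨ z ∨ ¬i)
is always true.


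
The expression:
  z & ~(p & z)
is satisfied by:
  {z: True, p: False}


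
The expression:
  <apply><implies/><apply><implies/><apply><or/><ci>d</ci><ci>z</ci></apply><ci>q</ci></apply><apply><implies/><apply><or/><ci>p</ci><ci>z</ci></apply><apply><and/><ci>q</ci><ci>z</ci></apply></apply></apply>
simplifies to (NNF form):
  <apply><or/><ci>z</ci><apply><not/><ci>p</ci></apply><apply><and/><ci>d</ci><apply><not/><ci>q</ci></apply></apply></apply>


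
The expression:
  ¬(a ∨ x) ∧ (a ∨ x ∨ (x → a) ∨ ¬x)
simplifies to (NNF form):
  ¬a ∧ ¬x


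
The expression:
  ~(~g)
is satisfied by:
  {g: True}


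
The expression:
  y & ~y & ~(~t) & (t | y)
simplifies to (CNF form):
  False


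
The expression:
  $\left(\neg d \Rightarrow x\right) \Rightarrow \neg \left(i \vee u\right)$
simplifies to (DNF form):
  $\left(\neg d \wedge \neg x\right) \vee \left(\neg i \wedge \neg u\right) \vee \left(\neg d \wedge \neg i \wedge \neg u\right) \vee \left(\neg d \wedge \neg i \wedge \neg x\right) \vee \left(\neg d \wedge \neg u \wedge \neg x\right) \vee \left(\neg i \wedge \neg u \wedge \neg x\right) \vee \left(\neg d \wedge \neg i \wedge \neg u \wedge \neg x\right)$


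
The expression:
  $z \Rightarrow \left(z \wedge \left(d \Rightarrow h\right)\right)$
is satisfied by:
  {h: True, z: False, d: False}
  {h: False, z: False, d: False}
  {d: True, h: True, z: False}
  {d: True, h: False, z: False}
  {z: True, h: True, d: False}
  {z: True, h: False, d: False}
  {z: True, d: True, h: True}


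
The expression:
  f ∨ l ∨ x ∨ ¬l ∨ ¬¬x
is always true.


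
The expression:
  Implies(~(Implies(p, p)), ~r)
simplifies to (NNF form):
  True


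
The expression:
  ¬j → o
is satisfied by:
  {o: True, j: True}
  {o: True, j: False}
  {j: True, o: False}


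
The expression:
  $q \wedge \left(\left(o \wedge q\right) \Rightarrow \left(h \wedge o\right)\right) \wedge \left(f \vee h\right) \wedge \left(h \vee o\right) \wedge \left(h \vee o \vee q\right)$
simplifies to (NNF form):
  $h \wedge q$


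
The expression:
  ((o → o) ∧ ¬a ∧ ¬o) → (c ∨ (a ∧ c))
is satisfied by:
  {a: True, o: True, c: True}
  {a: True, o: True, c: False}
  {a: True, c: True, o: False}
  {a: True, c: False, o: False}
  {o: True, c: True, a: False}
  {o: True, c: False, a: False}
  {c: True, o: False, a: False}


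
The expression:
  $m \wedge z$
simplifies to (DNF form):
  $m \wedge z$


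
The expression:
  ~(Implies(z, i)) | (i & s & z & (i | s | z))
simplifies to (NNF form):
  z & (s | ~i)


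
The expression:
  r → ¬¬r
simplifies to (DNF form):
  True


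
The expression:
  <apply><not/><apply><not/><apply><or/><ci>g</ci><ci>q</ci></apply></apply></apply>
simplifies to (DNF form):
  <apply><or/><ci>g</ci><ci>q</ci></apply>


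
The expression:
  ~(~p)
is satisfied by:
  {p: True}


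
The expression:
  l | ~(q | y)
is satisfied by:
  {l: True, y: False, q: False}
  {q: True, l: True, y: False}
  {l: True, y: True, q: False}
  {q: True, l: True, y: True}
  {q: False, y: False, l: False}


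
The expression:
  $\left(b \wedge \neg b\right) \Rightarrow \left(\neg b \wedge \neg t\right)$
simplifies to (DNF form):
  $\text{True}$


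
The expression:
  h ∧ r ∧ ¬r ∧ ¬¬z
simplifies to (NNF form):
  False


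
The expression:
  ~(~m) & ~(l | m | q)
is never true.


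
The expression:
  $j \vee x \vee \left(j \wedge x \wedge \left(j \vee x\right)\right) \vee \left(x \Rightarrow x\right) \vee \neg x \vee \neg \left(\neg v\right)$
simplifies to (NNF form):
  $\text{True}$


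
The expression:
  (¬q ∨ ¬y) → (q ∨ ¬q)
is always true.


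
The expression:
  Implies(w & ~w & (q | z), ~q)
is always true.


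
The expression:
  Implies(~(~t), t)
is always true.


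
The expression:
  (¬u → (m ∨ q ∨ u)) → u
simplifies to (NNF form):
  u ∨ (¬m ∧ ¬q)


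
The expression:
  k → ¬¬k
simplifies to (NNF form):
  True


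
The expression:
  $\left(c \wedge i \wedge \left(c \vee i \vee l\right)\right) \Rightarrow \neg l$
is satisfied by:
  {l: False, c: False, i: False}
  {i: True, l: False, c: False}
  {c: True, l: False, i: False}
  {i: True, c: True, l: False}
  {l: True, i: False, c: False}
  {i: True, l: True, c: False}
  {c: True, l: True, i: False}


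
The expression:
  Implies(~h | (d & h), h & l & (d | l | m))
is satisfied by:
  {h: True, l: True, d: False}
  {h: True, l: False, d: False}
  {h: True, d: True, l: True}


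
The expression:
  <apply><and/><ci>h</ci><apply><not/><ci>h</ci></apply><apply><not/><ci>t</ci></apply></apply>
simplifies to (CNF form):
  <false/>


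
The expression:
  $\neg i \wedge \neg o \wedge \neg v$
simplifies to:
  $\neg i \wedge \neg o \wedge \neg v$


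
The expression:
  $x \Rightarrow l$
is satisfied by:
  {l: True, x: False}
  {x: False, l: False}
  {x: True, l: True}


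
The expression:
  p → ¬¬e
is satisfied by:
  {e: True, p: False}
  {p: False, e: False}
  {p: True, e: True}


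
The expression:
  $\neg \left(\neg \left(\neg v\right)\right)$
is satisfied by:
  {v: False}


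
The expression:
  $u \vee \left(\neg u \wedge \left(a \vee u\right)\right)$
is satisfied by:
  {a: True, u: True}
  {a: True, u: False}
  {u: True, a: False}


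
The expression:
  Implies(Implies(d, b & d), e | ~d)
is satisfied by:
  {e: True, d: False, b: False}
  {e: False, d: False, b: False}
  {b: True, e: True, d: False}
  {b: True, e: False, d: False}
  {d: True, e: True, b: False}
  {d: True, e: False, b: False}
  {d: True, b: True, e: True}


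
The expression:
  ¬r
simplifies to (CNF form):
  ¬r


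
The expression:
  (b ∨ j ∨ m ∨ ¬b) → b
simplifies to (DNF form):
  b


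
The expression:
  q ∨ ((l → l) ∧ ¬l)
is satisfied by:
  {q: True, l: False}
  {l: False, q: False}
  {l: True, q: True}


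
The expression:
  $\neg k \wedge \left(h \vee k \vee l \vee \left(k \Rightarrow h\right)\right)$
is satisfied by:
  {k: False}


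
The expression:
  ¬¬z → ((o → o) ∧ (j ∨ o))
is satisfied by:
  {o: True, j: True, z: False}
  {o: True, j: False, z: False}
  {j: True, o: False, z: False}
  {o: False, j: False, z: False}
  {o: True, z: True, j: True}
  {o: True, z: True, j: False}
  {z: True, j: True, o: False}


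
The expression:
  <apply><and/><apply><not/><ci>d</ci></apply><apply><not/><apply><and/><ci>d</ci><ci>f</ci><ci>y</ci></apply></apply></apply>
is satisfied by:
  {d: False}


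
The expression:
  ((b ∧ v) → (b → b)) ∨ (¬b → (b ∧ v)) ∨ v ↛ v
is always true.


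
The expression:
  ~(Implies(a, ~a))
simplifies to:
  a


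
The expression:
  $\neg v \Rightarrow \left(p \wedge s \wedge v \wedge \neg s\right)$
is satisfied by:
  {v: True}


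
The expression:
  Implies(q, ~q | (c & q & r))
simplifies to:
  ~q | (c & r)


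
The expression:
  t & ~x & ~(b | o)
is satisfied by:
  {t: True, x: False, b: False, o: False}


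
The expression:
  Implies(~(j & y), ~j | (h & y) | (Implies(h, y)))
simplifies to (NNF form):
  y | ~h | ~j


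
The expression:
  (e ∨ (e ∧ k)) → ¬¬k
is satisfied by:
  {k: True, e: False}
  {e: False, k: False}
  {e: True, k: True}


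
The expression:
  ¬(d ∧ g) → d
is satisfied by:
  {d: True}


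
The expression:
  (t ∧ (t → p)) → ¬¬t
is always true.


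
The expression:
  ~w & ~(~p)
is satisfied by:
  {p: True, w: False}


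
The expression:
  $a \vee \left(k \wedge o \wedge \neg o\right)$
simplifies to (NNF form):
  $a$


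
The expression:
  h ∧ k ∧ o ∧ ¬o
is never true.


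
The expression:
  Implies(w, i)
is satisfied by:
  {i: True, w: False}
  {w: False, i: False}
  {w: True, i: True}


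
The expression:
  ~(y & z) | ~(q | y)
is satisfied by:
  {z: False, y: False}
  {y: True, z: False}
  {z: True, y: False}


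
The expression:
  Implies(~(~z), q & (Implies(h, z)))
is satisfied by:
  {q: True, z: False}
  {z: False, q: False}
  {z: True, q: True}


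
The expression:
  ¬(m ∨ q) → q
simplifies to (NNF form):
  m ∨ q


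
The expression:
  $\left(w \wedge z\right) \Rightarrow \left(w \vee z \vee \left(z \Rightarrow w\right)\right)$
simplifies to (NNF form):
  $\text{True}$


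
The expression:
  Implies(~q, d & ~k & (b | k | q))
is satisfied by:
  {q: True, b: True, d: True, k: False}
  {q: True, b: True, d: False, k: False}
  {q: True, d: True, b: False, k: False}
  {q: True, d: False, b: False, k: False}
  {q: True, k: True, b: True, d: True}
  {q: True, k: True, b: True, d: False}
  {q: True, k: True, b: False, d: True}
  {q: True, k: True, b: False, d: False}
  {b: True, d: True, q: False, k: False}


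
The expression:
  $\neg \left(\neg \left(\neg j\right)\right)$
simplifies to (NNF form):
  $\neg j$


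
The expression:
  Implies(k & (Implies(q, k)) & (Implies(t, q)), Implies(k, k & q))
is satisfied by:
  {t: True, q: True, k: False}
  {t: True, k: False, q: False}
  {q: True, k: False, t: False}
  {q: False, k: False, t: False}
  {t: True, q: True, k: True}
  {t: True, k: True, q: False}
  {q: True, k: True, t: False}


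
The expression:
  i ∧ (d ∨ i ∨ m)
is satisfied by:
  {i: True}


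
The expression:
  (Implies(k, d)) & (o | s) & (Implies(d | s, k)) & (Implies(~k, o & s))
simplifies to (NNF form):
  d & k & (o | s)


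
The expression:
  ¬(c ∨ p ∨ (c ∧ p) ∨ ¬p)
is never true.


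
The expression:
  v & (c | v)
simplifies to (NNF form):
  v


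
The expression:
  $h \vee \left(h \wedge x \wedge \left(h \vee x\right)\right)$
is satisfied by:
  {h: True}


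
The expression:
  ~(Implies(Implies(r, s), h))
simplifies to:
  ~h & (s | ~r)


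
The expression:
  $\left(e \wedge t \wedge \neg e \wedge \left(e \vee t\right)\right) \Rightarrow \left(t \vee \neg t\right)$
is always true.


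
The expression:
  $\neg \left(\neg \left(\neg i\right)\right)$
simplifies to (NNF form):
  $\neg i$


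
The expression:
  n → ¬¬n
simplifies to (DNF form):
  True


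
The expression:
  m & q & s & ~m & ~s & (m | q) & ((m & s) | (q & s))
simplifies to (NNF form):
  False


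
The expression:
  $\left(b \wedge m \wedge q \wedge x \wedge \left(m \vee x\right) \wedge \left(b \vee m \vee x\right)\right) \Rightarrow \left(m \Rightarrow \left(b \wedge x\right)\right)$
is always true.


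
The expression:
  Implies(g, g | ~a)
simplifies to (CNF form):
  True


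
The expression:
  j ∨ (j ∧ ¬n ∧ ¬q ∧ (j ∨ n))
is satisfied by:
  {j: True}


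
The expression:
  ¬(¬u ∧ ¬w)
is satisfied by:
  {u: True, w: True}
  {u: True, w: False}
  {w: True, u: False}


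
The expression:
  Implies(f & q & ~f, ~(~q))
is always true.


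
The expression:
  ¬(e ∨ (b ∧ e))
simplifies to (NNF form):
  ¬e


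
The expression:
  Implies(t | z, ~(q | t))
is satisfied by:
  {t: False, q: False, z: False}
  {z: True, t: False, q: False}
  {q: True, t: False, z: False}
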